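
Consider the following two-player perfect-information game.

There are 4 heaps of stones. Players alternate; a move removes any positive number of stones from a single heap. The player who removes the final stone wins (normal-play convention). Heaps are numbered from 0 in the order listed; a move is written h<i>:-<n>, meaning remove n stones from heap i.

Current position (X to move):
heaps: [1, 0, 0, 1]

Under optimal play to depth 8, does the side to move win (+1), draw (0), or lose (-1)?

value((1,0,0,1), X) = -1

ply 1, X at (1,0,0,1) | h0:-1=-1→(0,0,0,1)*; h3:-1=-1→(1,0,0,0)
ply 2, O at (0,0,0,1) | h3:-1=+1→(0,0,0,0)*
ply 3: (0,0,0,0) is terminal -1 (X); from (1,0,0,1) depth 8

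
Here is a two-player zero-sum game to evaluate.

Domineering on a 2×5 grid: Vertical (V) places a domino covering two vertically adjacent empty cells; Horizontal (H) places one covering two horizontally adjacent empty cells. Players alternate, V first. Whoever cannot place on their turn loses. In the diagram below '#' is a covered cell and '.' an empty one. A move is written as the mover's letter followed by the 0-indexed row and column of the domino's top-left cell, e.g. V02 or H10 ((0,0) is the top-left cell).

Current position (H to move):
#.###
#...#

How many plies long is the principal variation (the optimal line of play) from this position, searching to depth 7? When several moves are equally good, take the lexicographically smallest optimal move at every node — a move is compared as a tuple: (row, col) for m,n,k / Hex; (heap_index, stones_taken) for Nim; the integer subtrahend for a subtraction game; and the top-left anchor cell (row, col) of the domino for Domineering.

[#.###/#...#] H move#1: H11:+1/#.###/###.#*, H12:-1/#.###/#.###
[#.###/###.#] end (terminal -1, V#2); searched #.###/#...# to 7

PV length from [#.###/#...#]: 1 ply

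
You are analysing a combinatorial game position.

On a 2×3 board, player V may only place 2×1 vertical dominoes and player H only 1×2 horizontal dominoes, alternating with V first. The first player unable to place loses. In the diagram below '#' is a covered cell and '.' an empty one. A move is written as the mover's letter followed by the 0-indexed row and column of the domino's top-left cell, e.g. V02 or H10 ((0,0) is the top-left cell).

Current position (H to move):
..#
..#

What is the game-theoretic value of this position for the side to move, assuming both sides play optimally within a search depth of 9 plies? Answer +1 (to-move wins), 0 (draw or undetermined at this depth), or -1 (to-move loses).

value(..#/..#, H) = +1

[..#/..#] H move#1: H00:+1/###/..#*, H10:+1/..#/###
[###/..#] end (terminal -1, V#2); searched ..#/..# to 9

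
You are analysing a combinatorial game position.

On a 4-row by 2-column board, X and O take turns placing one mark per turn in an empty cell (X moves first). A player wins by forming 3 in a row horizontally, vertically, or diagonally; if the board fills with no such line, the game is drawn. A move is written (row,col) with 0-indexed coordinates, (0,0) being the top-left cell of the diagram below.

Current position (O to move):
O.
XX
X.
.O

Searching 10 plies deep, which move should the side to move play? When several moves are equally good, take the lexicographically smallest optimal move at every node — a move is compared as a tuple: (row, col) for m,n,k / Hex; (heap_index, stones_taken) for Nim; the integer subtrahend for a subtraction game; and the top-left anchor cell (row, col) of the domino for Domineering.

p1 O@[O./XX/X./.O]: (0,1)[OO/XX/X./.O]-1 (2,1)[O./XX/XO/.O]-1 (3,0)[O./XX/X./OO]+0*
p2 X@[O./XX/X./OO]: (0,1)[OX/XX/X./OO]+0* (2,1)[O./XX/XX/OO]+0
p3 O@[OX/XX/X./OO]: (2,1)[OX/XX/XO/OO]+0*
p4 X@[OX/XX/XO/OO] terminal +0; root [O./XX/X./.O] d10

O's best at [O./XX/X./.O]: (3,0)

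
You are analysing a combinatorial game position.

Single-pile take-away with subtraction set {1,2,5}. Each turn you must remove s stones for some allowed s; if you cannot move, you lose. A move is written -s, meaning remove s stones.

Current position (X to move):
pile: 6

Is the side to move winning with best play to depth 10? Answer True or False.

X winning at [6]: False

[6] X move#1: -1:-1/5*, -2:-1/4, -5:-1/1
[5] O move#2: -1:-1/4, -2:+1/3*, -5:+1/0
[3] X move#3: -1:-1/2*, -2:-1/1
[2] O move#4: -1:-1/1, -2:+1/0*
[0] end (terminal -1, X#5); searched 6 to 10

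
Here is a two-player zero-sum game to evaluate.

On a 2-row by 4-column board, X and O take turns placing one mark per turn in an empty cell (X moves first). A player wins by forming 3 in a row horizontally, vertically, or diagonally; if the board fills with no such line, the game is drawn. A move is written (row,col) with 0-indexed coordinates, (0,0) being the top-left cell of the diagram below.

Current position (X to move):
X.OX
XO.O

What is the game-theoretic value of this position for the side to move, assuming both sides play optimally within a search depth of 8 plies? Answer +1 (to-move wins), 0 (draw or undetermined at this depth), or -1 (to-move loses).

value(X.OX/XO.O, X) = 0

[X.OX/XO.O] X move#1: (0,1):-1/XXOX/XO.O, (1,2):+0/X.OX/XOXO*
[X.OX/XOXO] O move#2: (0,1):+0/XOOX/XOXO*
[XOOX/XOXO] end (terminal +0, X#3); searched X.OX/XO.O to 8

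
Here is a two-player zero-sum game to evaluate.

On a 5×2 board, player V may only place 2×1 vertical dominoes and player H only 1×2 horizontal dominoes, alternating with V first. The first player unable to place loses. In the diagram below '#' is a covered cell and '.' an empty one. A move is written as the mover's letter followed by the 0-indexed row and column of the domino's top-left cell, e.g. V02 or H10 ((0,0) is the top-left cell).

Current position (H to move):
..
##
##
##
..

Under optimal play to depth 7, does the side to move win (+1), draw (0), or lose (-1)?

[../##/##/##/..] H move#1: H00:+1/##/##/##/##/..*, H40:+1/../##/##/##/##
[##/##/##/##/..] end (terminal -1, V#2); searched ../##/##/##/.. to 7

value(../##/##/##/.., H) = +1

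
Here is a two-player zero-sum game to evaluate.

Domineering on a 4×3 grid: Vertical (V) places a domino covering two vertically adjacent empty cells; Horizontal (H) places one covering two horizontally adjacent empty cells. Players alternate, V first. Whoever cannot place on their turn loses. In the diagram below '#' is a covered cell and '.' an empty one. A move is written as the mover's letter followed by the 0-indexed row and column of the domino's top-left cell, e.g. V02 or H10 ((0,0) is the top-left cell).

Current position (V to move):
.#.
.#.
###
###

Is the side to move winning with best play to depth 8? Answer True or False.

V winning at [.#./.#./###/###]: True

ply 1, V at .#./.#./###/### | V00=+1→##./##./###/###*; V02=+1→.##/.##/###/###
ply 2: ##./##./###/### is terminal -1 (H); from .#./.#./###/### depth 8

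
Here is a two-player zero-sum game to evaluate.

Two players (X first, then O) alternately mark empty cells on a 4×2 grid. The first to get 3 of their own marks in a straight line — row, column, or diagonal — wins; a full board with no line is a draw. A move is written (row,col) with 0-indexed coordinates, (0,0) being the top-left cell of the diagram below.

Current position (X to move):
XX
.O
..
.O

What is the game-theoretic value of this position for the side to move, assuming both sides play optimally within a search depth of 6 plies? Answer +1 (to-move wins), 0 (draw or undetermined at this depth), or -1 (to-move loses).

value(XX/.O/../.O, X) = 0

ply 1, X at XX/.O/../.O | (1,0)=-1→XX/XO/../.O; (2,0)=-1→XX/.O/X./.O; (2,1)=+0→XX/.O/.X/.O*; (3,0)=-1→XX/.O/../XO
ply 2, O at XX/.O/.X/.O | (1,0)=+0→XX/OO/.X/.O*; (2,0)=+0→XX/.O/OX/.O; (3,0)=+0→XX/.O/.X/OO
ply 3, X at XX/OO/.X/.O | (2,0)=+0→XX/OO/XX/.O*; (3,0)=+0→XX/OO/.X/XO
ply 4, O at XX/OO/XX/.O | (3,0)=+0→XX/OO/XX/OO*
ply 5: XX/OO/XX/OO is terminal +0 (X); from XX/.O/../.O depth 6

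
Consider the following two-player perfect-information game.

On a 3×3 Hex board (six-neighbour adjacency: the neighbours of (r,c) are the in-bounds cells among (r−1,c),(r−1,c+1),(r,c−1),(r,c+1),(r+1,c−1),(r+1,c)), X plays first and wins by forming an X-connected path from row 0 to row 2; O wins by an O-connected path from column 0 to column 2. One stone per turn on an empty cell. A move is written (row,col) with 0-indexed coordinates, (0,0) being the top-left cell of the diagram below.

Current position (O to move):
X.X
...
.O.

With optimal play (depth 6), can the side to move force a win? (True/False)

O winning at [X.X/.../.O.]: True

p1 O@[X.X/.../.O.]: (0,1)[XOX/.../.O.]-1 (1,0)[X.X/O../.O.]+1* (1,1)[X.X/.O./.O.]+1 (1,2)[X.X/..O/.O.]-1 (2,0)[X.X/.../OO.]+1 (2,2)[X.X/.../.OO]-1
p2 X@[X.X/O../.O.]: (0,1)[XXX/O../.O.]-1* (1,1)[X.X/OX./.O.]-1 (1,2)[X.X/O.X/.O.]-1 (2,0)[X.X/O../XO.]-1 (2,2)[X.X/O../.OX]-1
p3 O@[XXX/O../.O.]: (1,1)[XXX/OO./.O.]+1* (1,2)[XXX/O.O/.O.]+1 (2,0)[XXX/O../OO.]+1 (2,2)[XXX/O../.OO]+1
p4 X@[XXX/OO./.O.]: (1,2)[XXX/OOX/.O.]-1* (2,0)[XXX/OO./XO.]-1 (2,2)[XXX/OO./.OX]-1
p5 O@[XXX/OOX/.O.]: (2,0)[XXX/OOX/OO.]-1 (2,2)[XXX/OOX/.OO]+1*
p6 X@[XXX/OOX/.OO] terminal -1; root [X.X/.../.O.] d6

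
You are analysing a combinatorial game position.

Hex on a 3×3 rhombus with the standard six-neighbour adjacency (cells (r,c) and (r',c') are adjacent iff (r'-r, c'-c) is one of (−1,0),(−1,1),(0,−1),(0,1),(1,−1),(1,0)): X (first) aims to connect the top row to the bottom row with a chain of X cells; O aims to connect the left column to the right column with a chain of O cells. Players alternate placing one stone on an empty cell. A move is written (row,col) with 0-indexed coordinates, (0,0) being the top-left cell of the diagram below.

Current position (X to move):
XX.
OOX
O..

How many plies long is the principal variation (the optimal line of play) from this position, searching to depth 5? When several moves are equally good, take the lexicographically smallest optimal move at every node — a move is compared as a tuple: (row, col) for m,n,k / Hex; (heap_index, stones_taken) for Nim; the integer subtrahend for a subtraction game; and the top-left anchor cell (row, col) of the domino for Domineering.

[XX./OOX/O..] X move#1: (0,2):+1/XXX/OOX/O..*, (2,1):-1/XX./OOX/OX., (2,2):-1/XX./OOX/O.X
[XXX/OOX/O..] O move#2: (2,1):-1/XXX/OOX/OO.*, (2,2):-1/XXX/OOX/O.O
[XXX/OOX/OO.] X move#3: (2,2):+1/XXX/OOX/OOX*
[XXX/OOX/OOX] end (terminal -1, O#4); searched XX./OOX/O.. to 5

PV length from [XX./OOX/O..]: 3 plies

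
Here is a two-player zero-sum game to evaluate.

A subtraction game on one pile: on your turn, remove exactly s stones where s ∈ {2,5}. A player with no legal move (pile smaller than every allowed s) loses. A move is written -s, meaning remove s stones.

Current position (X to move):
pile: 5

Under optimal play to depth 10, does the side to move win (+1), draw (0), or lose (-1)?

[5] X move#1: -2:-1/3, -5:+1/0*
[0] end (terminal -1, O#2); searched 5 to 10

value(5, X) = +1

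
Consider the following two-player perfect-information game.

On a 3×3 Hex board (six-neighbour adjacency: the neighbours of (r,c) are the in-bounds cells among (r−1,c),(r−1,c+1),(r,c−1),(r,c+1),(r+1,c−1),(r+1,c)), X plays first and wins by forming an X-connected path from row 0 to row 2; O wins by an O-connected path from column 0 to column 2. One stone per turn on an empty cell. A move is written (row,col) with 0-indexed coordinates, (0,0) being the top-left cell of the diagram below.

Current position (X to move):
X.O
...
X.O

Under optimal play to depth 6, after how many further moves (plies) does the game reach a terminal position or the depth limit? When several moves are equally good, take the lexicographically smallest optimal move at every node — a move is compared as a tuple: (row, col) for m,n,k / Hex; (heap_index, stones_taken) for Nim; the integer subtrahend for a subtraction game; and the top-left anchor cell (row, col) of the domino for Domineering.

PV length from [X.O/.../X.O]: 3 plies

p1 X@[X.O/.../X.O]: (0,1)[XXO/.../X.O]+1* (1,0)[X.O/X../X.O]+1 (1,1)[X.O/.X./X.O]+1 (1,2)[X.O/..X/X.O]-1 (2,1)[X.O/.../XXO]-1
p2 O@[XXO/.../X.O]: (1,0)[XXO/O../X.O]-1* (1,1)[XXO/.O./X.O]-1 (1,2)[XXO/..O/X.O]-1 (2,1)[XXO/.../XOO]-1
p3 X@[XXO/O../X.O]: (1,1)[XXO/OX./X.O]+1* (1,2)[XXO/O.X/X.O]-1 (2,1)[XXO/O../XXO]-1
p4 O@[XXO/OX./X.O] terminal -1; root [X.O/.../X.O] d6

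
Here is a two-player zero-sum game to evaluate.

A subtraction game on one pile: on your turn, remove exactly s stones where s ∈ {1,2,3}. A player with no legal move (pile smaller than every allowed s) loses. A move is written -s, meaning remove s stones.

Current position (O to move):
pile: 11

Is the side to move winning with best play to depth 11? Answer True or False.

p1 O@[11]: -1[10]-1 -2[9]-1 -3[8]+1*
p2 X@[8]: -1[7]-1* -2[6]-1 -3[5]-1
p3 O@[7]: -1[6]-1 -2[5]-1 -3[4]+1*
p4 X@[4]: -1[3]-1* -2[2]-1 -3[1]-1
p5 O@[3]: -1[2]-1 -2[1]-1 -3[0]+1*
p6 X@[0] terminal -1; root [11] d11

O winning at [11]: True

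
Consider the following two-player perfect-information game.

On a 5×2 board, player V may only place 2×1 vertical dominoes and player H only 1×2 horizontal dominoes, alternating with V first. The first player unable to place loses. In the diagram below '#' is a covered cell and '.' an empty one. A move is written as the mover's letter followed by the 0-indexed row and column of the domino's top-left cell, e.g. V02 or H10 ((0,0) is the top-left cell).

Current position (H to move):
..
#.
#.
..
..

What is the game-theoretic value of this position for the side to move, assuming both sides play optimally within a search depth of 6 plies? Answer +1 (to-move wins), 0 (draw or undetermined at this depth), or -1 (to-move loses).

value(../#./#./../.., H) = +1

ply 1, H at ../#./#./../.. | H00=-1→##/#./#./../..; H30=+1→../#./#./##/..*; H40=+1→../#./#./../##
ply 2, V at ../#./#./##/.. | V01=-1→.#/##/#./##/..*; V11=-1→../##/##/##/..
ply 3, H at .#/##/#./##/.. | H40=+1→.#/##/#./##/##*
ply 4: .#/##/#./##/## is terminal -1 (V); from ../#./#./../.. depth 6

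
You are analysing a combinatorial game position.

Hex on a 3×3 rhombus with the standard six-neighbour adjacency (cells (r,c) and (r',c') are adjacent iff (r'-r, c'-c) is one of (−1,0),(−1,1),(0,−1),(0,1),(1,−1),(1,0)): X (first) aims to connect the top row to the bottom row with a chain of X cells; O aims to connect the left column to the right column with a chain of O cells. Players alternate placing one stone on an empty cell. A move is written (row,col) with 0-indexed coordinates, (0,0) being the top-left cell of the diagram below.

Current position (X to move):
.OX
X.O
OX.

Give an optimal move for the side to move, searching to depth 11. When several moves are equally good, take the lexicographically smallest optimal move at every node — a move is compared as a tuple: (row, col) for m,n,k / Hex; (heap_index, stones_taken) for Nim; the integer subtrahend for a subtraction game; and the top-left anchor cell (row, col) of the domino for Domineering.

X's best at [.OX/X.O/OX.]: (1,1)

p1 X@[.OX/X.O/OX.]: (0,0)[XOX/X.O/OX.]-1 (1,1)[.OX/XXO/OX.]+1* (2,2)[.OX/X.O/OXX]-1
p2 O@[.OX/XXO/OX.] terminal -1; root [.OX/X.O/OX.] d11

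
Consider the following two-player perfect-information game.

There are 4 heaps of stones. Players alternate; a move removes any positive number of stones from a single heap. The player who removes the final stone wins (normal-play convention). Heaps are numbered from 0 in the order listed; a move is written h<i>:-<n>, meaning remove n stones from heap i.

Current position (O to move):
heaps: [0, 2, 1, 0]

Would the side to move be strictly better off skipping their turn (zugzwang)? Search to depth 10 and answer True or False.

ply 1, O at (0,2,1,0) | h1:-1=+1→(0,1,1,0)*; h1:-2=-1→(0,0,1,0); h2:-1=-1→(0,2,0,0)
ply 2, X at (0,1,1,0) | h1:-1=-1→(0,0,1,0)*; h2:-1=-1→(0,1,0,0)
ply 3, O at (0,0,1,0) | h2:-1=+1→(0,0,0,0)*
ply 4: (0,0,0,0) is terminal -1 (X); from (0,2,1,0) depth 10
pass branch (X moves first from the same position):
  | ply 1, X at (0,2,1,0) | h1:-1=+1→(0,1,1,0)*; h1:-2=-1→(0,0,1,0); h2:-1=-1→(0,2,0,0)
  | ply 2, O at (0,1,1,0) | h1:-1=-1→(0,0,1,0)*; h2:-1=-1→(0,1,0,0)
  | ply 3, X at (0,0,1,0) | h2:-1=+1→(0,0,0,0)*
  | ply 4: (0,0,0,0) is terminal -1 (O); from (0,2,1,0) depth 10
O moving scores +1; O passing scores -1

zugzwang((0,2,1,0), O) = False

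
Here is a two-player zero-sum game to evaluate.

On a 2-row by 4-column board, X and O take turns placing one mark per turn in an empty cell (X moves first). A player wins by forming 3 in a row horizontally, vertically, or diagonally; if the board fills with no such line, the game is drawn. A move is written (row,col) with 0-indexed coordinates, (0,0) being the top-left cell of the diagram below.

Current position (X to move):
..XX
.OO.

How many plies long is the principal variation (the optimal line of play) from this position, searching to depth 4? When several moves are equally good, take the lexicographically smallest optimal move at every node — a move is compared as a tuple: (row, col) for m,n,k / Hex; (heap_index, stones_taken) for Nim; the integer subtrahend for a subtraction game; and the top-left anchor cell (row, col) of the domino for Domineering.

PV length from [..XX/.OO.]: 1 ply

ply 1, X at ..XX/.OO. | (0,0)=-1→X.XX/.OO.; (0,1)=+1→.XXX/.OO.*; (1,0)=-1→..XX/XOO.; (1,3)=-1→..XX/.OOX
ply 2: .XXX/.OO. is terminal -1 (O); from ..XX/.OO. depth 4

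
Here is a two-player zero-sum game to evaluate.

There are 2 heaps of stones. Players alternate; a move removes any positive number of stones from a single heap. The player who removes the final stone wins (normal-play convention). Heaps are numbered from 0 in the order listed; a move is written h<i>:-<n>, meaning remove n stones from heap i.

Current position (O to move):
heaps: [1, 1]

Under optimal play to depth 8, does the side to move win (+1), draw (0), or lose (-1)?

[(1,1)] O move#1: h0:-1:-1/(0,1)*, h1:-1:-1/(1,0)
[(0,1)] X move#2: h1:-1:+1/(0,0)*
[(0,0)] end (terminal -1, O#3); searched (1,1) to 8

value((1,1), O) = -1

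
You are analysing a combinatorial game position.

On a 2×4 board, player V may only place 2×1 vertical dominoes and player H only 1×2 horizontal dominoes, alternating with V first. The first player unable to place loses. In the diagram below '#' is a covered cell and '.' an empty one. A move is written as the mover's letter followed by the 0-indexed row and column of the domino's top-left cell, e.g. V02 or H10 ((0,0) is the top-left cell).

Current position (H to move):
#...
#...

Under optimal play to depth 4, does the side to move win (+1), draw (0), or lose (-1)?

value(#.../#..., H) = +1

p1 H@[#.../#...]: H01[###./#...]+1* H02[#.##/#...]+1 H11[#.../###.]+1 H12[#.../#.##]+1
p2 V@[###./#...]: V03[####/#..#]-1*
p3 H@[####/#..#]: H11[####/####]+1*
p4 V@[####/####] terminal -1; root [#.../#...] d4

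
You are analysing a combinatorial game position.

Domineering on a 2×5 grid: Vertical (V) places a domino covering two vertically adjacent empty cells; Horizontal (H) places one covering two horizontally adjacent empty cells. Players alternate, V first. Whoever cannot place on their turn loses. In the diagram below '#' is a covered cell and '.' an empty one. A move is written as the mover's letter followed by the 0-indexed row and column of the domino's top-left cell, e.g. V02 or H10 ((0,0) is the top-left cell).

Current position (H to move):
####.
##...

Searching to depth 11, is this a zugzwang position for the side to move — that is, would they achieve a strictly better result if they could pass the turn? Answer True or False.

zugzwang(####./##..., H) = False

ply 1, H at ####./##... | H12=-1→####./####.; H13=+1→####./##.##*
ply 2: ####./##.## is terminal -1 (V); from ####./##... depth 11
if H skipped the turn, V would face:
~ ply 1, V at ####./##... | V04=-1→#####/##..#*
~ ply 2, H at #####/##..# | H12=+1→#####/#####*
~ ply 3: #####/##### is terminal -1 (V); from ####./##... depth 11
compare (H): move=+1 vs pass=+1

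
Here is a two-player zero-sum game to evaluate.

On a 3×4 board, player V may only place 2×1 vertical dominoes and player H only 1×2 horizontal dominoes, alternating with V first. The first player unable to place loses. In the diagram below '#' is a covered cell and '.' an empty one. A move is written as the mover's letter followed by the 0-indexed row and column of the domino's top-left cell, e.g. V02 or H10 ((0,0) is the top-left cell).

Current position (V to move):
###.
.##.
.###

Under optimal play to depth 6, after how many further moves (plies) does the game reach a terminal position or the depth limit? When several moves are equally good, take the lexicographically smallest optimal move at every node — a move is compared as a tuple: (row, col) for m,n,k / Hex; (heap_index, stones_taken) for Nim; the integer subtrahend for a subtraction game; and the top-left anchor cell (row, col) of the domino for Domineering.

PV length from [###./.##./.###]: 1 ply

ply 1, V at ###./.##./.### | V03=+1→####/.###/.###*; V10=+1→###./###./####
ply 2: ####/.###/.### is terminal -1 (H); from ###./.##./.### depth 6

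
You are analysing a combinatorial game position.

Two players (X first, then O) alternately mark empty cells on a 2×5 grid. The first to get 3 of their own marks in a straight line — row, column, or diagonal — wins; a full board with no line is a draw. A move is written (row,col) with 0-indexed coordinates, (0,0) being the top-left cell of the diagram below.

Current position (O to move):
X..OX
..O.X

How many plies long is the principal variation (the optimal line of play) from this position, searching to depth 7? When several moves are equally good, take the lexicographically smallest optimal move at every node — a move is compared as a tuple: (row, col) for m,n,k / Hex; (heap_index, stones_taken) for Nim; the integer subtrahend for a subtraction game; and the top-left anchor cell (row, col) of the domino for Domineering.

ply 1, O at X..OX/..O.X | (0,1)=+1→XO.OX/..O.X*; (0,2)=+1→X.OOX/..O.X; (1,0)=+0→X..OX/O.O.X; (1,1)=+1→X..OX/.OO.X; (1,3)=+0→X..OX/..OOX
ply 2, X at XO.OX/..O.X | (0,2)=-1→XOXOX/..O.X*; (1,0)=-1→XO.OX/X.O.X; (1,1)=-1→XO.OX/.XO.X; (1,3)=-1→XO.OX/..OXX
ply 3, O at XOXOX/..O.X | (1,0)=+0→XOXOX/O.O.X; (1,1)=+1→XOXOX/.OO.X*; (1,3)=+0→XOXOX/..OOX
ply 4, X at XOXOX/.OO.X | (1,0)=-1→XOXOX/XOO.X*; (1,3)=-1→XOXOX/.OOXX
ply 5, O at XOXOX/XOO.X | (1,3)=+1→XOXOX/XOOOX*
ply 6: XOXOX/XOOOX is terminal -1 (X); from X..OX/..O.X depth 7

PV length from [X..OX/..O.X]: 5 plies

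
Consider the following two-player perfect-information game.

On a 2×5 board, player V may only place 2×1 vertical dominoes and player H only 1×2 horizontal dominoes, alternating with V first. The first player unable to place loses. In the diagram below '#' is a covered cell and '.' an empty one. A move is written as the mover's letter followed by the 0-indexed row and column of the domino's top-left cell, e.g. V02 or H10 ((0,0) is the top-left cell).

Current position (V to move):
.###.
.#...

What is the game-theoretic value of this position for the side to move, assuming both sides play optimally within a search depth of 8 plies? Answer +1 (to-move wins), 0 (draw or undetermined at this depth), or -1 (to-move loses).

value(.###./.#..., V) = +1

[.###./.#...] V move#1: V00:-1/####./##..., V04:+1/.####/.#..#*
[.####/.#..#] H move#2: H12:-1/.####/.####*
[.####/.####] V move#3: V00:+1/#####/#####*
[#####/#####] end (terminal -1, H#4); searched .###./.#... to 8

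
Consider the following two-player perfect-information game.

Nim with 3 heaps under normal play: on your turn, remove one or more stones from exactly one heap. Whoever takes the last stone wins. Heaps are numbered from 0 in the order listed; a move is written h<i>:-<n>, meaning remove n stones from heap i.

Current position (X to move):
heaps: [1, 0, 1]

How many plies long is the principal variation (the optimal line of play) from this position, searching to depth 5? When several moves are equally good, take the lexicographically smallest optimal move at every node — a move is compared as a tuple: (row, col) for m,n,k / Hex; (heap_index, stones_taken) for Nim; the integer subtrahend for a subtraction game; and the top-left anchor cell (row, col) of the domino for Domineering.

PV length from [(1,0,1)]: 2 plies

ply 1, X at (1,0,1) | h0:-1=-1→(0,0,1)*; h2:-1=-1→(1,0,0)
ply 2, O at (0,0,1) | h2:-1=+1→(0,0,0)*
ply 3: (0,0,0) is terminal -1 (X); from (1,0,1) depth 5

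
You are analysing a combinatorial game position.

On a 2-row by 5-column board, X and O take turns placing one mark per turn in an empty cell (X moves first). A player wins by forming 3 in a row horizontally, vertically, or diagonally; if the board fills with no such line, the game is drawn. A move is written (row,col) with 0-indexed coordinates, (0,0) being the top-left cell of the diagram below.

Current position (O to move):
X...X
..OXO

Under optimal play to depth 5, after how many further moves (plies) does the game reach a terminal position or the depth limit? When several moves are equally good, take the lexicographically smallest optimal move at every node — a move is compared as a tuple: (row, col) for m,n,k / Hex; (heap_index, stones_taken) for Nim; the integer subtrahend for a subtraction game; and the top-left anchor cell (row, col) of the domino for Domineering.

PV length from [X...X/..OXO]: 5 plies

ply 1, O at X...X/..OXO | (0,1)=+0→XO..X/..OXO*; (0,2)=+0→X.O.X/..OXO; (0,3)=+0→X..OX/..OXO; (1,0)=+0→X...X/O.OXO; (1,1)=+0→X...X/.OOXO
ply 2, X at XO..X/..OXO | (0,2)=+0→XOX.X/..OXO*; (0,3)=+0→XO.XX/..OXO; (1,0)=+0→XO..X/X.OXO; (1,1)=+0→XO..X/.XOXO
ply 3, O at XOX.X/..OXO | (0,3)=+0→XOXOX/..OXO*; (1,0)=-1→XOX.X/O.OXO; (1,1)=-1→XOX.X/.OOXO
ply 4, X at XOXOX/..OXO | (1,0)=+0→XOXOX/X.OXO*; (1,1)=+0→XOXOX/.XOXO
ply 5, O at XOXOX/X.OXO | (1,1)=+0→XOXOX/XOOXO*
ply 6: XOXOX/XOOXO is terminal +0 (X); from X...X/..OXO depth 5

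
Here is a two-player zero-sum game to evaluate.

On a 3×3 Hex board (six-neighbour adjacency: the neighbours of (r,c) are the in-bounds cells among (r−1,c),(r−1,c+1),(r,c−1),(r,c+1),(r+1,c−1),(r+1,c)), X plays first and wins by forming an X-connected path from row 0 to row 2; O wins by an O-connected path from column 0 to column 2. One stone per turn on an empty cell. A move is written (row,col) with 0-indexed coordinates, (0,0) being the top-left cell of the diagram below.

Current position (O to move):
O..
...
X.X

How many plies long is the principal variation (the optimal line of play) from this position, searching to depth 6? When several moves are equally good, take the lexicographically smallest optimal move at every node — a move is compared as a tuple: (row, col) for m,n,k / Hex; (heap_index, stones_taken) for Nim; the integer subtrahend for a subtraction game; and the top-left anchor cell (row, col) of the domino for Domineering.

p1 O@[O../.../X.X]: (0,1)[OO./.../X.X]-1 (0,2)[O.O/.../X.X]-1 (1,0)[O../O../X.X]-1 (1,1)[O../.O./X.X]+1* (1,2)[O../..O/X.X]-1 (2,1)[O../.../XOX]-1
p2 X@[O../.O./X.X]: (0,1)[OX./.O./X.X]-1* (0,2)[O.X/.O./X.X]-1 (1,0)[O../XO./X.X]-1 (1,2)[O../.OX/X.X]-1 (2,1)[O../.O./XXX]-1
p3 O@[OX./.O./X.X]: (0,2)[OXO/.O./X.X]-1 (1,0)[OX./OO./X.X]+1* (1,2)[OX./.OO/X.X]-1 (2,1)[OX./.O./XOX]-1
p4 X@[OX./OO./X.X]: (0,2)[OXX/OO./X.X]-1* (1,2)[OX./OOX/X.X]-1 (2,1)[OX./OO./XXX]-1
p5 O@[OXX/OO./X.X]: (1,2)[OXX/OOO/X.X]+1* (2,1)[OXX/OO./XOX]-1
p6 X@[OXX/OOO/X.X] terminal -1; root [O../.../X.X] d6

PV length from [O../.../X.X]: 5 plies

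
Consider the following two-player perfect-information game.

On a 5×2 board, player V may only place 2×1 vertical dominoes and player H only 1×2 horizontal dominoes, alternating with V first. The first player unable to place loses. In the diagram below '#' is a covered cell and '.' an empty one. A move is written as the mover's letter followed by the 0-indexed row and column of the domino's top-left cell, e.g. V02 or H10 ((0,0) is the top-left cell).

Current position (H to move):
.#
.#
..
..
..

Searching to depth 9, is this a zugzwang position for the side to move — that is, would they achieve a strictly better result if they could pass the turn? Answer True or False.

p1 H@[.#/.#/../../..]: H20[.#/.#/##/../..]-1 H30[.#/.#/../##/..]+1* H40[.#/.#/../../##]-1
p2 V@[.#/.#/../##/..]: V00[##/##/../##/..]-1* V10[.#/##/#./##/..]-1
p3 H@[##/##/../##/..]: H20[##/##/##/##/..]+1* H40[##/##/../##/##]+1
p4 V@[##/##/##/##/..] terminal -1; root [.#/.#/../../..] d9
pass branch (V moves first from the same position):
  | p1 V@[.#/.#/../../..]: V00[##/##/../../..]-1 V10[.#/##/#./../..]-1 V20[.#/.#/#./#./..]+1* V21[.#/.#/.#/.#/..]+1 V30[.#/.#/../#./#.]+1 V31[.#/.#/../.#/.#]+1
  | p2 H@[.#/.#/#./#./..]: H40[.#/.#/#./#./##]-1*
  | p3 V@[.#/.#/#./#./##]: V00[##/##/#./#./##]+1* V21[.#/.#/##/##/##]+1
  | p4 H@[##/##/#./#./##] terminal -1; root [.#/.#/../../..] d9
H moving scores +1; H passing scores -1

zugzwang(.#/.#/../../.., H) = False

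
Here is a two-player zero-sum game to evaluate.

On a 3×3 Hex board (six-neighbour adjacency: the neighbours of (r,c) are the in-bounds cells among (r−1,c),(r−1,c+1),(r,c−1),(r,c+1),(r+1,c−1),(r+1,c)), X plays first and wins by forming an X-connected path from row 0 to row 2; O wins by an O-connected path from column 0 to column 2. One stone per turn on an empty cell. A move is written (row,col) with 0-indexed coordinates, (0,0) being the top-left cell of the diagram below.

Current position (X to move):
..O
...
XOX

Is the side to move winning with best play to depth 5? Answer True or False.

[..O/.../XOX] X move#1: (0,0):-1/X.O/.../XOX, (0,1):+1/.XO/.../XOX*, (1,0):+1/..O/X../XOX, (1,1):-1/..O/.X./XOX, (1,2):-1/..O/..X/XOX
[.XO/.../XOX] O move#2: (0,0):-1/OXO/.../XOX*, (1,0):-1/.XO/O../XOX, (1,1):-1/.XO/.O./XOX, (1,2):-1/.XO/..O/XOX
[OXO/.../XOX] X move#3: (1,0):+1/OXO/X../XOX*, (1,1):+1/OXO/.X./XOX, (1,2):+1/OXO/..X/XOX
[OXO/X../XOX] end (terminal -1, O#4); searched ..O/.../XOX to 5

X winning at [..O/.../XOX]: True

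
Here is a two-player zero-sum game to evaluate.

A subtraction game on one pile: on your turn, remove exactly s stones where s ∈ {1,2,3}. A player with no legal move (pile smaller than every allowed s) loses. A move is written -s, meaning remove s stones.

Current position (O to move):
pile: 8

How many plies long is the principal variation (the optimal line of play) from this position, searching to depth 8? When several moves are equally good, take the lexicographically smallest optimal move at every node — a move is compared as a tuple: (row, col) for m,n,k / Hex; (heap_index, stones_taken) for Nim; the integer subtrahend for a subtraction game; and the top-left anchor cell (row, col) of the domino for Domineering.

ply 1, O at 8 | -1=-1→7*; -2=-1→6; -3=-1→5
ply 2, X at 7 | -1=-1→6; -2=-1→5; -3=+1→4*
ply 3, O at 4 | -1=-1→3*; -2=-1→2; -3=-1→1
ply 4, X at 3 | -1=-1→2; -2=-1→1; -3=+1→0*
ply 5: 0 is terminal -1 (O); from 8 depth 8

PV length from [8]: 4 plies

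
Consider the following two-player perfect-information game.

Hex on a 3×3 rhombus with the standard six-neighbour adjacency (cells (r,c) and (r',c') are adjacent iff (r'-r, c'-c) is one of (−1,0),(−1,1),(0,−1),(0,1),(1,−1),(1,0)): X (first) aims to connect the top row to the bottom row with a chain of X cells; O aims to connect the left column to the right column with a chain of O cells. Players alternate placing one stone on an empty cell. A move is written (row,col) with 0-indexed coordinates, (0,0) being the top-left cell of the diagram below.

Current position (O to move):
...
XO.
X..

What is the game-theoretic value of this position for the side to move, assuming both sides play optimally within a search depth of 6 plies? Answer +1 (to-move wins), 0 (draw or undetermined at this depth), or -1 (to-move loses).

value(.../XO./X.., O) = -1

ply 1, O at .../XO./X.. | (0,0)=-1→O../XO./X..*; (0,1)=-1→.O./XO./X..; (0,2)=-1→..O/XO./X..; (1,2)=-1→.../XOO/X..; (2,1)=-1→.../XO./XO.; (2,2)=-1→.../XO./X.O
ply 2, X at O../XO./X.. | (0,1)=+1→OX./XO./X..*; (0,2)=+1→O.X/XO./X..; (1,2)=+1→O../XOX/X..; (2,1)=-1→O../XO./XX.; (2,2)=-1→O../XO./X.X
ply 3: OX./XO./X.. is terminal -1 (O); from .../XO./X.. depth 6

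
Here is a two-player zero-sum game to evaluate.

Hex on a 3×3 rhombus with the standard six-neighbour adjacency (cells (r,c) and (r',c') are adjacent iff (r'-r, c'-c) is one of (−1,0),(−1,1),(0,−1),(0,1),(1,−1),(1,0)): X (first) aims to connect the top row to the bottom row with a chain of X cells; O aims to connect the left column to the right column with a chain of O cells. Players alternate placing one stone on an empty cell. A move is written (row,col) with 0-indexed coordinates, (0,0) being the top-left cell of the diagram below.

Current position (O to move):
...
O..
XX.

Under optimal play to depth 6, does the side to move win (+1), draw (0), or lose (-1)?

p1 O@[.../O../XX.]: (0,0)[O../O../XX.]-1 (0,1)[.O./O../XX.]-1 (0,2)[..O/O../XX.]+1* (1,1)[.../OO./XX.]+1 (1,2)[.../O.O/XX.]-1 (2,2)[.../O../XXO]-1
p2 X@[..O/O../XX.]: (0,0)[X.O/O../XX.]-1* (0,1)[.XO/O../XX.]-1 (1,1)[..O/OX./XX.]-1 (1,2)[..O/O.X/XX.]-1 (2,2)[..O/O../XXX]-1
p3 O@[X.O/O../XX.]: (0,1)[XOO/O../XX.]+1* (1,1)[X.O/OO./XX.]+1 (1,2)[X.O/O.O/XX.]+1 (2,2)[X.O/O../XXO]+1
p4 X@[XOO/O../XX.] terminal -1; root [.../O../XX.] d6

value(.../O../XX., O) = +1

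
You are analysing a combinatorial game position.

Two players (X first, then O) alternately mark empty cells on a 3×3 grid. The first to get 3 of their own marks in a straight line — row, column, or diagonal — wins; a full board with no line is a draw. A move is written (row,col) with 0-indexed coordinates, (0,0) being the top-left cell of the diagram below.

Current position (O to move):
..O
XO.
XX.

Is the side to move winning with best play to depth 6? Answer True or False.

[..O/XO./XX.] O move#1: (0,0):-1/O.O/XO./XX.*, (0,1):-1/.OO/XO./XX., (1,2):-1/..O/XOO/XX., (2,2):-1/..O/XO./XXO
[O.O/XO./XX.] X move#2: (0,1):-1/OXO/XO./XX., (1,2):-1/O.O/XOX/XX., (2,2):+1/O.O/XO./XXX*
[O.O/XO./XXX] end (terminal -1, O#3); searched ..O/XO./XX. to 6

O winning at [..O/XO./XX.]: False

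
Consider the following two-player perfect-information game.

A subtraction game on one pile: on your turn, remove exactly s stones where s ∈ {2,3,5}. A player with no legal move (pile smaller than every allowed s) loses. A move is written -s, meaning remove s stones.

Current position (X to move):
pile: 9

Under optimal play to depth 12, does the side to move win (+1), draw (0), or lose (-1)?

ply 1, X at 9 | -2=+1→7*; -3=-1→6; -5=-1→4
ply 2, O at 7 | -2=-1→5*; -3=-1→4; -5=-1→2
ply 3, X at 5 | -2=-1→3; -3=-1→2; -5=+1→0*
ply 4: 0 is terminal -1 (O); from 9 depth 12

value(9, X) = +1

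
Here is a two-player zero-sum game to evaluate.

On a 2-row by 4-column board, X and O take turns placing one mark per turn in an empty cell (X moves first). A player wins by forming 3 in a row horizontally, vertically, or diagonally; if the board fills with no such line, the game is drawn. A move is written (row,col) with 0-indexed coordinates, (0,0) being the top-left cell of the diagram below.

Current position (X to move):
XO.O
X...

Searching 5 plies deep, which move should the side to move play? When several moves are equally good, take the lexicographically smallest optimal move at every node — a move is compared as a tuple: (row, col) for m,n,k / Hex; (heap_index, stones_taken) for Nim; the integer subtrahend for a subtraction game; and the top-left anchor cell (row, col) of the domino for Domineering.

X's best at [XO.O/X...]: (0,2)

[XO.O/X...] X move#1: (0,2):+0/XOXO/X...*, (1,1):-1/XO.O/XX.., (1,2):-1/XO.O/X.X., (1,3):-1/XO.O/X..X
[XOXO/X...] O move#2: (1,1):+0/XOXO/XO..*, (1,2):+0/XOXO/X.O., (1,3):+0/XOXO/X..O
[XOXO/XO..] X move#3: (1,2):+0/XOXO/XOX.*, (1,3):+0/XOXO/XO.X
[XOXO/XOX.] O move#4: (1,3):+0/XOXO/XOXO*
[XOXO/XOXO] end (terminal +0, X#5); searched XO.O/X... to 5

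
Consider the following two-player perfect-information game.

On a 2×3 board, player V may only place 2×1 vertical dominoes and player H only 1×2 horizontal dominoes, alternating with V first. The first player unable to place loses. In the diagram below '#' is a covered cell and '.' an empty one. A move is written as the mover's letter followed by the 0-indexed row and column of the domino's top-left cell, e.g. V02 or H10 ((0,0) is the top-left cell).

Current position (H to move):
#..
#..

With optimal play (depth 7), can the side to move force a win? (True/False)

[#../#..] H move#1: H01:+1/###/#..*, H11:+1/#../###
[###/#..] end (terminal -1, V#2); searched #../#.. to 7

H winning at [#../#..]: True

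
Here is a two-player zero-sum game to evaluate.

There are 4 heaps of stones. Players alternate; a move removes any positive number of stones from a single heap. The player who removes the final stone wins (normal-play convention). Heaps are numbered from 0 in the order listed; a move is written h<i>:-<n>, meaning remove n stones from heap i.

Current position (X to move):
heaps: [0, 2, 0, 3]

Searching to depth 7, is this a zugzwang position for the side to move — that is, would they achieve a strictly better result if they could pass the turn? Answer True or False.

p1 X@[(0,2,0,3)]: h1:-1[(0,1,0,3)]-1 h1:-2[(0,0,0,3)]-1 h3:-1[(0,2,0,2)]+1* h3:-2[(0,2,0,1)]-1 h3:-3[(0,2,0,0)]-1
p2 O@[(0,2,0,2)]: h1:-1[(0,1,0,2)]-1* h1:-2[(0,0,0,2)]-1 h3:-1[(0,2,0,1)]-1 h3:-2[(0,2,0,0)]-1
p3 X@[(0,1,0,2)]: h1:-1[(0,0,0,2)]-1 h3:-1[(0,1,0,1)]+1* h3:-2[(0,1,0,0)]-1
p4 O@[(0,1,0,1)]: h1:-1[(0,0,0,1)]-1* h3:-1[(0,1,0,0)]-1
p5 X@[(0,0,0,1)]: h3:-1[(0,0,0,0)]+1*
p6 O@[(0,0,0,0)] terminal -1; root [(0,2,0,3)] d7
suppose X passes — search the same position with O to move:
pass> p1 O@[(0,2,0,3)]: h1:-1[(0,1,0,3)]-1 h1:-2[(0,0,0,3)]-1 h3:-1[(0,2,0,2)]+1* h3:-2[(0,2,0,1)]-1 h3:-3[(0,2,0,0)]-1
pass> p2 X@[(0,2,0,2)]: h1:-1[(0,1,0,2)]-1* h1:-2[(0,0,0,2)]-1 h3:-1[(0,2,0,1)]-1 h3:-2[(0,2,0,0)]-1
pass> p3 O@[(0,1,0,2)]: h1:-1[(0,0,0,2)]-1 h3:-1[(0,1,0,1)]+1* h3:-2[(0,1,0,0)]-1
pass> p4 X@[(0,1,0,1)]: h1:-1[(0,0,0,1)]-1* h3:-1[(0,1,0,0)]-1
pass> p5 O@[(0,0,0,1)]: h3:-1[(0,0,0,0)]+1*
pass> p6 X@[(0,0,0,0)] terminal -1; root [(0,2,0,3)] d7
for X: play +1, pass -1

zugzwang((0,2,0,3), X) = False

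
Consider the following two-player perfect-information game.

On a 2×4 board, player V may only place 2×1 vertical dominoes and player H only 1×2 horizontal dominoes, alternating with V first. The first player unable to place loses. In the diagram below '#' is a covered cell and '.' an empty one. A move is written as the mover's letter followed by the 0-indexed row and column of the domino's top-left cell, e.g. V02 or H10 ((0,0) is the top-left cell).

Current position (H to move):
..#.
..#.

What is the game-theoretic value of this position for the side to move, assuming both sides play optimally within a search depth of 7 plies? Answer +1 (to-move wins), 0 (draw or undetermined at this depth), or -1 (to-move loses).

ply 1, H at ..#./..#. | H00=+1→###./..#.*; H10=+1→..#./###.
ply 2, V at ###./..#. | V03=-1→####/..##*
ply 3, H at ####/..## | H10=+1→####/####*
ply 4: ####/#### is terminal -1 (V); from ..#./..#. depth 7

value(..#./..#., H) = +1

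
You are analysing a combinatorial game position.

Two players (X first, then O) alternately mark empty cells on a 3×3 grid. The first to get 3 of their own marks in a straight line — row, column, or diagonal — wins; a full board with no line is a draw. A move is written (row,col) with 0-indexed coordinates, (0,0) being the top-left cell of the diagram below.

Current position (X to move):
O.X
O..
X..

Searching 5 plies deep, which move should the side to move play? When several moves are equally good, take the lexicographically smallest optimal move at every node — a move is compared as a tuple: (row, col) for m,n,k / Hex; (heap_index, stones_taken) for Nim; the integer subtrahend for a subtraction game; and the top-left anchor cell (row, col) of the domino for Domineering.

p1 X@[O.X/O../X..]: (0,1)[OXX/O../X..]-1 (1,1)[O.X/OX./X..]+1* (1,2)[O.X/O.X/X..]+1 (2,1)[O.X/O../XX.]+1 (2,2)[O.X/O../X.X]+1
p2 O@[O.X/OX./X..] terminal -1; root [O.X/O../X..] d5

X's best at [O.X/O../X..]: (1,1)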